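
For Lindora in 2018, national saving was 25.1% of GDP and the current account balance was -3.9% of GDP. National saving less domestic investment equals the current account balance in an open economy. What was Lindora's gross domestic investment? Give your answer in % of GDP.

I = S - CA = 25.1 - (-3.9) = 29.0

29.0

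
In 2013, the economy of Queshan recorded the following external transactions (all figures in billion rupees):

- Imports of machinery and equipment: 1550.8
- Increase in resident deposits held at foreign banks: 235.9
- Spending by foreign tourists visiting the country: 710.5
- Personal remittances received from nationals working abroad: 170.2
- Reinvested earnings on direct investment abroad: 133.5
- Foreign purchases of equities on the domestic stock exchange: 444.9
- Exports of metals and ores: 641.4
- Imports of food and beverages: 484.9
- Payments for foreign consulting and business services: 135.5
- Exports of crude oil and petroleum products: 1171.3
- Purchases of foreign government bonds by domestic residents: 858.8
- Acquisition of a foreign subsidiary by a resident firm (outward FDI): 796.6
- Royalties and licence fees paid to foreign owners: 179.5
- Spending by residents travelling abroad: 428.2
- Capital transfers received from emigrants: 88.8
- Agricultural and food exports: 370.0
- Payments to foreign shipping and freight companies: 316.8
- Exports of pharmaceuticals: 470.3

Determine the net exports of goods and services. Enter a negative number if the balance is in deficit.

267.8

Goods: 641.4 + 1171.3 - 484.9 + 470.3 + 370.0 - 1550.8 = 617.3
Services: -179.5 - 316.8 + 710.5 - 428.2 - 135.5 = -349.5
Trade balance = 617.3 + (-349.5) = 267.8
(Excluded from the trade balance — financial account: increase in resident deposits held at foreign banks 235.9, foreign purchases of equities on the domestic stock exchange 444.9, purchases of foreign government bonds by domestic residents 858.8, acquisition of a foreign subsidiary by a resident firm (outward FDI) 796.6; secondary income: personal remittances received from nationals working abroad 170.2; primary income: reinvested earnings on direct investment abroad 133.5; capital account: capital transfers received from emigrants 88.8.)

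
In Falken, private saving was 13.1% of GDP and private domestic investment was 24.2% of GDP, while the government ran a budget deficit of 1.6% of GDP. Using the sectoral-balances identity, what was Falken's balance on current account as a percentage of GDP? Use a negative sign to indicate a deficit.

By the sectoral-balances identity, CA = (S_private - I) + (T - G).
Private balance = 13.1 - 24.2 = -11.1
Government balance (T - G) = -1.6
CA = -11.1 + (-1.6) = -12.7

-12.7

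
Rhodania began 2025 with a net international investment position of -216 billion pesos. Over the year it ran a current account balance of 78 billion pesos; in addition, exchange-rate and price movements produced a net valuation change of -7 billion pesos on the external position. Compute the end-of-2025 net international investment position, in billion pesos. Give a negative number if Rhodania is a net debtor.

-145

Change in NIIP = current account + net valuation change = 78 + (-7) = 71
End-of-year NIIP = -216 + 71 = -145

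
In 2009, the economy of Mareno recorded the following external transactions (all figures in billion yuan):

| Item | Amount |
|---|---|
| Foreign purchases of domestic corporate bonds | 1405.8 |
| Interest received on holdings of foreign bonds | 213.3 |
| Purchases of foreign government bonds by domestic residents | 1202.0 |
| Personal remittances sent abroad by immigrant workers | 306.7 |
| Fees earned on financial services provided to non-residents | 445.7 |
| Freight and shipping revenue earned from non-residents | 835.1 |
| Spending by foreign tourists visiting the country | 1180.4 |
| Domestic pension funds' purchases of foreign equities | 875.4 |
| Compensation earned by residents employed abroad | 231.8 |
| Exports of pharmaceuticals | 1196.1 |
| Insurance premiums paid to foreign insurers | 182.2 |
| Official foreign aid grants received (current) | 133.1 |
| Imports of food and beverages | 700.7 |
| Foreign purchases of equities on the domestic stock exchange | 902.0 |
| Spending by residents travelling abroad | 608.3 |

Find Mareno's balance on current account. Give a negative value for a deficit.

2437.6

Goods: 1196.1 - 700.7 = 495.4
Services: -182.2 + 1180.4 + 445.7 - 608.3 + 835.1 = 1670.7
Primary income: 213.3 + 231.8 = 445.1
Secondary income: 133.1 - 306.7 = -173.6
Current account = 495.4 + 1670.7 + 445.1 + (-173.6) = 2437.6
(Excluded from the current account — financial account: foreign purchases of domestic corporate bonds 1405.8, purchases of foreign government bonds by domestic residents 1202.0, domestic pension funds' purchases of foreign equities 875.4, foreign purchases of equities on the domestic stock exchange 902.0.)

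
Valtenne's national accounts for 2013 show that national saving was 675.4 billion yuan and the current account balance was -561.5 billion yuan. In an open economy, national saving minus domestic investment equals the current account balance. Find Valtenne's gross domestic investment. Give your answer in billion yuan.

I = S - CA = 675.4 - (-561.5) = 1236.9

1236.9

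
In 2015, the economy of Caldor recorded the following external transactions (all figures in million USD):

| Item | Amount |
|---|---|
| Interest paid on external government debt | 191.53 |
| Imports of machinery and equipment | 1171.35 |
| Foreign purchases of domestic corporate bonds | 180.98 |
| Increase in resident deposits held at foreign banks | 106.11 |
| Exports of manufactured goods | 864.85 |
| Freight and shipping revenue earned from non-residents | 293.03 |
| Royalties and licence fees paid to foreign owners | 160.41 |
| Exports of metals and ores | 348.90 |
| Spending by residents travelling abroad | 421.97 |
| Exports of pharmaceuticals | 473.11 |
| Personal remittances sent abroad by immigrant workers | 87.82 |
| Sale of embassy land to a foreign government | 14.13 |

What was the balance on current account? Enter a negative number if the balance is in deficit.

Goods: -1171.35 + 473.11 + 864.85 + 348.90 = 515.51
Services: -160.41 - 421.97 + 293.03 = -289.35
Primary income: -191.53
Secondary income: -87.82
Current account = 515.51 + (-289.35) + (-191.53) + (-87.82) = -53.19
(Excluded from the current account — financial account: foreign purchases of domestic corporate bonds 180.98, increase in resident deposits held at foreign banks 106.11; capital account: sale of embassy land to a foreign government 14.13.)

-53.19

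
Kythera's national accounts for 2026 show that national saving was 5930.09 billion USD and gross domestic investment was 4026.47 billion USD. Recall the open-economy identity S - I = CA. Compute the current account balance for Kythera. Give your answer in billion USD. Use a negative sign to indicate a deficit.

1903.62

CA = S - I = 5930.09 - 4026.47 = 1903.62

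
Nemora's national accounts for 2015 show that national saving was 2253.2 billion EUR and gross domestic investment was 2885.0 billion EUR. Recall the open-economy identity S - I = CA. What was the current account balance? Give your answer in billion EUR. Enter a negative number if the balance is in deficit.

CA = S - I = 2253.2 - 2885.0 = -631.8

-631.8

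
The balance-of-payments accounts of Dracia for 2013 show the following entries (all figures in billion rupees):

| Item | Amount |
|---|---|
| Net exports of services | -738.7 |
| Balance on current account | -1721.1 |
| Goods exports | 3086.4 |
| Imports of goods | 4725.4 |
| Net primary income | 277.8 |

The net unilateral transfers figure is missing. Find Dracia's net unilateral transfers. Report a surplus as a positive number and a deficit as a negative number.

Current account = goods balance + services balance + net primary income + net secondary income
Sum of the known components = -2099.9
Net unilateral transfers = CA - (known components) = -1721.1 - (-2099.9) = 378.8

378.8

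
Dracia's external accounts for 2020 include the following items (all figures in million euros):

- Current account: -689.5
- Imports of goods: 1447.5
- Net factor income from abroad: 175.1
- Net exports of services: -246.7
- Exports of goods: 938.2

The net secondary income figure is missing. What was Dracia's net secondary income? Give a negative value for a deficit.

-108.6

Current account = goods balance + services balance + net primary income + net secondary income
Sum of the known components = -580.9
Net secondary income = CA - (known components) = -689.5 - (-580.9) = -108.6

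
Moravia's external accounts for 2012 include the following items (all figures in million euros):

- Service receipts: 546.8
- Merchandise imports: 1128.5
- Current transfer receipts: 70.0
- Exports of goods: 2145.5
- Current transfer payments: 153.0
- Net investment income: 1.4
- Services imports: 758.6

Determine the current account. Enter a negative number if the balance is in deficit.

Goods balance = 2145.5 - 1128.5 = 1017.0
Services balance = 546.8 - 758.6 = -211.8
Trade balance (goods + services) = 1017.0 + (-211.8) = 805.2
Net primary income = 1.4
Net secondary income = 70.0 - 153.0 = -83.0
Current account = 805.2 + 1.4 + (-83.0) = 723.6

723.6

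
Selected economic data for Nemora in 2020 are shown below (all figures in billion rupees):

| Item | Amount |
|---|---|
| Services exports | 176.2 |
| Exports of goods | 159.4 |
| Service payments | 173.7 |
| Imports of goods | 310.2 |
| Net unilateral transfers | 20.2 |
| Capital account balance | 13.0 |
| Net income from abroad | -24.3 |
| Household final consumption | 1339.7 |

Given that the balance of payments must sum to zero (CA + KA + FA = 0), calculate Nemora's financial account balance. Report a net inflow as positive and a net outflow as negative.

Goods balance = 159.4 - 310.2 = -150.8
Services balance = 176.2 - 173.7 = 2.5
Trade balance (goods + services) = -150.8 + 2.5 = -148.3
Net primary income = -24.3
Net secondary income = 20.2
Current account = -148.3 + (-24.3) + 20.2 = -152.4
Financial account = -(-152.4 + 13.0) = 139.4

139.4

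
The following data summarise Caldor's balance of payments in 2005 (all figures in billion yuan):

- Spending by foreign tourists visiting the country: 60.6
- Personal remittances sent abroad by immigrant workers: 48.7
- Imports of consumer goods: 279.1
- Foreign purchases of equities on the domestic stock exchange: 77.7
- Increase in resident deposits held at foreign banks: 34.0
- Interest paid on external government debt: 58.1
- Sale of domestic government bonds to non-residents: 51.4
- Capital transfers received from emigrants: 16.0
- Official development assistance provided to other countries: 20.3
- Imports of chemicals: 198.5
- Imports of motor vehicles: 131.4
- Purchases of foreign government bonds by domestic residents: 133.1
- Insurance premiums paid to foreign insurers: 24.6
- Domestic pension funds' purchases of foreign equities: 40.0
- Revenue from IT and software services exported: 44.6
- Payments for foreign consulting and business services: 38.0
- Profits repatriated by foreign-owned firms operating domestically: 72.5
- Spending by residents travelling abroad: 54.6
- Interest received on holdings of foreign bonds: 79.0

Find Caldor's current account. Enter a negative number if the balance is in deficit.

-741.6

Goods: -198.5 - 279.1 - 131.4 = -609.0
Services: -38.0 - 24.6 - 54.6 + 44.6 + 60.6 = -12.0
Primary income: -72.5 - 58.1 + 79.0 = -51.6
Secondary income: -20.3 - 48.7 = -69.0
Current account = (-609.0) + (-12.0) + (-51.6) + (-69.0) = -741.6
(Excluded from the current account — financial account: foreign purchases of equities on the domestic stock exchange 77.7, increase in resident deposits held at foreign banks 34.0, sale of domestic government bonds to non-residents 51.4, purchases of foreign government bonds by domestic residents 133.1, domestic pension funds' purchases of foreign equities 40.0; capital account: capital transfers received from emigrants 16.0.)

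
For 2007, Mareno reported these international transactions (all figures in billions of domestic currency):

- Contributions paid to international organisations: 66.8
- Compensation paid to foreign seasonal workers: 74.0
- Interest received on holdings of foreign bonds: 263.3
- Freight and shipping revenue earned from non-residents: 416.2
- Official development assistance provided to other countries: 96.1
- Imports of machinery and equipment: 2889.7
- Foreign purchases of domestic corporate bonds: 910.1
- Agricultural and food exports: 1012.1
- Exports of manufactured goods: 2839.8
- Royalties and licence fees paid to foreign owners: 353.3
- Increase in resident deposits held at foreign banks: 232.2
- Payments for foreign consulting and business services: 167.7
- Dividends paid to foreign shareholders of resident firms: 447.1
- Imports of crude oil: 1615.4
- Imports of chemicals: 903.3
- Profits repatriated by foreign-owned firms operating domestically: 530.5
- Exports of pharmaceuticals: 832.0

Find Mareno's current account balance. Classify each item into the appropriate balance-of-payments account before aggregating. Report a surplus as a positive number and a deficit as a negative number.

-1780.5

Goods: 2839.8 - 1615.4 - 2889.7 + 832.0 - 903.3 + 1012.1 = -724.5
Services: -353.3 - 167.7 + 416.2 = -104.8
Primary income: -74.0 + 263.3 - 447.1 - 530.5 = -788.3
Secondary income: -66.8 - 96.1 = -162.9
Current account = (-724.5) + (-104.8) + (-788.3) + (-162.9) = -1780.5
(Excluded from the current account — financial account: foreign purchases of domestic corporate bonds 910.1, increase in resident deposits held at foreign banks 232.2.)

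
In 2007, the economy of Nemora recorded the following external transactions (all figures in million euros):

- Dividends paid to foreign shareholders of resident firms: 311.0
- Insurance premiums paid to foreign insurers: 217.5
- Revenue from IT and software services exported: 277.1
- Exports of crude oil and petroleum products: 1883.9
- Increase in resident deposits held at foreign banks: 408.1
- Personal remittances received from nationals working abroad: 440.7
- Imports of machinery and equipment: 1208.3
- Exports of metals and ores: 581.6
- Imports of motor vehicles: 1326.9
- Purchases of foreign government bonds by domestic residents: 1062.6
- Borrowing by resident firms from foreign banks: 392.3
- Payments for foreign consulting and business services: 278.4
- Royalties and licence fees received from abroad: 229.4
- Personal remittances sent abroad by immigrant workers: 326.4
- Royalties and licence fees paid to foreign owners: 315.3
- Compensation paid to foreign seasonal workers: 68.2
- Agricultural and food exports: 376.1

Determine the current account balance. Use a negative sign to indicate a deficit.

-263.2

Goods: 1883.9 - 1326.9 + 581.6 - 1208.3 + 376.1 = 306.4
Services: -315.3 + 229.4 - 278.4 - 217.5 + 277.1 = -304.7
Primary income: -68.2 - 311.0 = -379.2
Secondary income: 440.7 - 326.4 = 114.3
Current account = 306.4 + (-304.7) + (-379.2) + 114.3 = -263.2
(Excluded from the current account — financial account: increase in resident deposits held at foreign banks 408.1, purchases of foreign government bonds by domestic residents 1062.6, borrowing by resident firms from foreign banks 392.3.)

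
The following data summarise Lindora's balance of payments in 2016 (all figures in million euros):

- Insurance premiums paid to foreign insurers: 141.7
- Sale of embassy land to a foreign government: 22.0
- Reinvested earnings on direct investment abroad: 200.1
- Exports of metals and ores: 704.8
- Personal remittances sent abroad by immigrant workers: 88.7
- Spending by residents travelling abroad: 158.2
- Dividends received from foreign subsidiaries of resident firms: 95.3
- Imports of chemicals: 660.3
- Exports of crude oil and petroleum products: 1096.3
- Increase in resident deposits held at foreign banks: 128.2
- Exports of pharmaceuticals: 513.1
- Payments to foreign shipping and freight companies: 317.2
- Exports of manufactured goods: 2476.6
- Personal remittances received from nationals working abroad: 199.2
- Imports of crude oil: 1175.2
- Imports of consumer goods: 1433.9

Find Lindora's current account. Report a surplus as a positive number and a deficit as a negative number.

Goods: 704.8 - 660.3 + 1096.3 - 1433.9 + 2476.6 - 1175.2 + 513.1 = 1521.4
Services: -317.2 - 158.2 - 141.7 = -617.1
Primary income: 95.3 + 200.1 = 295.4
Secondary income: -88.7 + 199.2 = 110.5
Current account = 1521.4 + (-617.1) + 295.4 + 110.5 = 1310.2
(Excluded from the current account — capital account: sale of embassy land to a foreign government 22.0; financial account: increase in resident deposits held at foreign banks 128.2.)

1310.2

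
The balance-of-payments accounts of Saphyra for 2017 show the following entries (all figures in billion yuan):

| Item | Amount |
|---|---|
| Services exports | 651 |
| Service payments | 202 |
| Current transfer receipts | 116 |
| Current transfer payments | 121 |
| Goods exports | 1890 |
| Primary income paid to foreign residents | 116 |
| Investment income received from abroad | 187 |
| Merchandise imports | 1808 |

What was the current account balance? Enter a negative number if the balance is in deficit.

Goods balance = 1890 - 1808 = 82
Services balance = 651 - 202 = 449
Trade balance (goods + services) = 82 + 449 = 531
Net primary income = 187 - 116 = 71
Net secondary income = 116 - 121 = -5
Current account = 531 + 71 + (-5) = 597

597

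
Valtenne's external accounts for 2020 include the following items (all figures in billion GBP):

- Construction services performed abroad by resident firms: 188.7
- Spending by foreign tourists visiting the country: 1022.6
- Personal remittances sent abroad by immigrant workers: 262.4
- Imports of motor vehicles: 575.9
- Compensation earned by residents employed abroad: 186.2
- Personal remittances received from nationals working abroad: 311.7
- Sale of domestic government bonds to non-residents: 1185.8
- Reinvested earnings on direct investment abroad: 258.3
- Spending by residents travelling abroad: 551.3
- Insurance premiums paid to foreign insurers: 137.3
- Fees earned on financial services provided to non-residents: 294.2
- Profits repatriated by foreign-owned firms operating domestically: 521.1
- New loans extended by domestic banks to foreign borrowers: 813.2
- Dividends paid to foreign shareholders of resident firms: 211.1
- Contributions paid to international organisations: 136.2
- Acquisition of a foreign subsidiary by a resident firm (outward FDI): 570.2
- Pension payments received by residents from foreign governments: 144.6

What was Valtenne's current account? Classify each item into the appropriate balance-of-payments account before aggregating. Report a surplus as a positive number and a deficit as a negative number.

11.0

Goods: -575.9
Services: 1022.6 - 551.3 + 294.2 + 188.7 - 137.3 = 816.9
Primary income: -211.1 + 258.3 - 521.1 + 186.2 = -287.7
Secondary income: 144.6 - 136.2 - 262.4 + 311.7 = 57.7
Current account = (-575.9) + 816.9 + (-287.7) + 57.7 = 11.0
(Excluded from the current account — financial account: sale of domestic government bonds to non-residents 1185.8, new loans extended by domestic banks to foreign borrowers 813.2, acquisition of a foreign subsidiary by a resident firm (outward FDI) 570.2.)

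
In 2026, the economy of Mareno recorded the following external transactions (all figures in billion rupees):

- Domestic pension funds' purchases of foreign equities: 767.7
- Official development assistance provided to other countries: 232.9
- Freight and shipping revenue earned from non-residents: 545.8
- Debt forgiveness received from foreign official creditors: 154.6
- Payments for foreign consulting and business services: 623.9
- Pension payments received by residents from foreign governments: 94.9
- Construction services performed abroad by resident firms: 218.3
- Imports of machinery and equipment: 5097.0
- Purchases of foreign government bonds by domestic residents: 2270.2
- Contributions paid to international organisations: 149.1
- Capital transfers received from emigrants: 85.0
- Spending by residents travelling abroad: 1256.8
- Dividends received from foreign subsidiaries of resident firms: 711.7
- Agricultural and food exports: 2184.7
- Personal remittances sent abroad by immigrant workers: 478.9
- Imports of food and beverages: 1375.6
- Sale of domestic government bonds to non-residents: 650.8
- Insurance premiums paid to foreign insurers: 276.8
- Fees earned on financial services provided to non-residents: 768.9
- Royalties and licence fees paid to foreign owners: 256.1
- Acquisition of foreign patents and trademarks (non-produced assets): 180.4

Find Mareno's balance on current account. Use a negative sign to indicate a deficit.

Goods: -1375.6 + 2184.7 - 5097.0 = -4287.9
Services: 545.8 - 256.1 + 218.3 - 623.9 + 768.9 - 276.8 - 1256.8 = -880.6
Primary income: 711.7
Secondary income: 94.9 - 478.9 - 149.1 - 232.9 = -766.0
Current account = (-4287.9) + (-880.6) + 711.7 + (-766.0) = -5222.8
(Excluded from the current account — financial account: domestic pension funds' purchases of foreign equities 767.7, purchases of foreign government bonds by domestic residents 2270.2, sale of domestic government bonds to non-residents 650.8; capital account: debt forgiveness received from foreign official creditors 154.6, capital transfers received from emigrants 85.0, acquisition of foreign patents and trademarks (non-produced assets) 180.4.)

-5222.8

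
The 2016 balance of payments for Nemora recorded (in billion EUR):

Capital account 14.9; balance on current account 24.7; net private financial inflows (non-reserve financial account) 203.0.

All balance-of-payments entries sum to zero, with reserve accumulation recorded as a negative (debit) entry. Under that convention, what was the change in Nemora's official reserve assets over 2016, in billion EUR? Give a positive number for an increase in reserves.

Official reserve transactions balance = -(24.7 + 14.9 + 203.0) = -242.6
An accumulation of reserves is recorded as a debit (negative entry), so the change in the stock of reserves is the negative of that balance.
Change in official reserves = -(-242.6) = 242.6

242.6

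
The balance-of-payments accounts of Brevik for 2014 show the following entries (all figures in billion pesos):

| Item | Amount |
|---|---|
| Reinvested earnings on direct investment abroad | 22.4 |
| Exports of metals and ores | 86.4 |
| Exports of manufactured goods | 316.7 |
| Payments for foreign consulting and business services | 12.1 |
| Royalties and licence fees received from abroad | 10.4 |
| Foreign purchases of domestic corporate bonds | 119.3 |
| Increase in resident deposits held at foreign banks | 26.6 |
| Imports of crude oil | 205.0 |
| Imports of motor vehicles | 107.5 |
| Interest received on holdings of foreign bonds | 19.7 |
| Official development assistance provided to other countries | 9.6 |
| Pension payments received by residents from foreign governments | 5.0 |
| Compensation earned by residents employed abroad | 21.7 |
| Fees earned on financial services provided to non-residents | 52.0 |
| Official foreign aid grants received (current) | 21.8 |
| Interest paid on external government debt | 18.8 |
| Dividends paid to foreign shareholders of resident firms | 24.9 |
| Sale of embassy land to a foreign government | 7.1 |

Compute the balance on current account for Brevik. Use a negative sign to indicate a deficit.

Goods: -107.5 - 205.0 + 316.7 + 86.4 = 90.6
Services: 10.4 - 12.1 + 52.0 = 50.3
Primary income: 19.7 - 24.9 + 22.4 - 18.8 + 21.7 = 20.1
Secondary income: 21.8 + 5.0 - 9.6 = 17.2
Current account = 90.6 + 50.3 + 20.1 + 17.2 = 178.2
(Excluded from the current account — financial account: foreign purchases of domestic corporate bonds 119.3, increase in resident deposits held at foreign banks 26.6; capital account: sale of embassy land to a foreign government 7.1.)

178.2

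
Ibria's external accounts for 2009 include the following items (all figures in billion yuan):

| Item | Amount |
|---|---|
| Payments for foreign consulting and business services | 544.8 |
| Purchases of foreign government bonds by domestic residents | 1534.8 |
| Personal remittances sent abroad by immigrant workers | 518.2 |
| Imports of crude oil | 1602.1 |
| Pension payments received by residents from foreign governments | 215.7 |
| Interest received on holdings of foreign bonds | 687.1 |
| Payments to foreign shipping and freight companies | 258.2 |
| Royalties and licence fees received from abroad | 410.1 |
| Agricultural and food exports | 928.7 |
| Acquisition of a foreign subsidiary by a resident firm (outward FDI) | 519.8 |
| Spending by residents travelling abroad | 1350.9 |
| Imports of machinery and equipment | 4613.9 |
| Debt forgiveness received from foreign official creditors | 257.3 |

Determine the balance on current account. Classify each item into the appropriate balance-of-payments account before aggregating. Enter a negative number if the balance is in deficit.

-6646.5

Goods: -1602.1 + 928.7 - 4613.9 = -5287.3
Services: -1350.9 - 258.2 - 544.8 + 410.1 = -1743.8
Primary income: 687.1
Secondary income: -518.2 + 215.7 = -302.5
Current account = (-5287.3) + (-1743.8) + 687.1 + (-302.5) = -6646.5
(Excluded from the current account — financial account: purchases of foreign government bonds by domestic residents 1534.8, acquisition of a foreign subsidiary by a resident firm (outward FDI) 519.8; capital account: debt forgiveness received from foreign official creditors 257.3.)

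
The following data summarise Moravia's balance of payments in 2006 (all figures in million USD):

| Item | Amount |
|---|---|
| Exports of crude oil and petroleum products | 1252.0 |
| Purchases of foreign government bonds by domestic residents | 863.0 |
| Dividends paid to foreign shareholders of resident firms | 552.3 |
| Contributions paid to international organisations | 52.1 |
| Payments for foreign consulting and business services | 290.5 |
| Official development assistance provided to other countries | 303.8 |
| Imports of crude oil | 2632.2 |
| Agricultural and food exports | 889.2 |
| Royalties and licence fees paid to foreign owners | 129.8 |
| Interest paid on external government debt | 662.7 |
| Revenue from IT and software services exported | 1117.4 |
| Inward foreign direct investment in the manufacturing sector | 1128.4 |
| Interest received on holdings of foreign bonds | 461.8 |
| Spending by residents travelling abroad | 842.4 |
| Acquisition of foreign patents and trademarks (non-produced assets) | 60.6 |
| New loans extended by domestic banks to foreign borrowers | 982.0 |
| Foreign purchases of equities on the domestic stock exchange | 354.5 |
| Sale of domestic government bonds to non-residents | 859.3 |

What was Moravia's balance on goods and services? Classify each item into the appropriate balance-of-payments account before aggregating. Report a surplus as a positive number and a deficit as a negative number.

Goods: 1252.0 + 889.2 - 2632.2 = -491.0
Services: -842.4 - 290.5 + 1117.4 - 129.8 = -145.3
Trade balance = -491.0 + (-145.3) = -636.3
(Excluded from the trade balance — financial account: purchases of foreign government bonds by domestic residents 863.0, inward foreign direct investment in the manufacturing sector 1128.4, new loans extended by domestic banks to foreign borrowers 982.0, foreign purchases of equities on the domestic stock exchange 354.5, sale of domestic government bonds to non-residents 859.3; primary income: dividends paid to foreign shareholders of resident firms 552.3, interest paid on external government debt 662.7, interest received on holdings of foreign bonds 461.8; secondary income: contributions paid to international organisations 52.1, official development assistance provided to other countries 303.8; capital account: acquisition of foreign patents and trademarks (non-produced assets) 60.6.)

-636.3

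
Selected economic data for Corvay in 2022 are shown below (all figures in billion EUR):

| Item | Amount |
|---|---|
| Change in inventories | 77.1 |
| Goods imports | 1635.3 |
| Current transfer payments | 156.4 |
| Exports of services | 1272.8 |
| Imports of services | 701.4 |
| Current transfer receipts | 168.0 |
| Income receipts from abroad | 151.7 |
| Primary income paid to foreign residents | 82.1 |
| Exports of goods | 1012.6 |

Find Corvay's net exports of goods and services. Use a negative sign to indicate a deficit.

Goods balance = 1012.6 - 1635.3 = -622.7
Services balance = 1272.8 - 701.4 = 571.4
Trade balance (goods + services) = -622.7 + 571.4 = -51.3

-51.3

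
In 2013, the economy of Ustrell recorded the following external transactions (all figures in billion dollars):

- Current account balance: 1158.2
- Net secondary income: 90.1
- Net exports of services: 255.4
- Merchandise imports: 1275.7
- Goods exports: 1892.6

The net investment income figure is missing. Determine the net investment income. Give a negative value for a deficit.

Current account = goods balance + services balance + net primary income + net secondary income
Sum of the known components = 962.4
Net investment income = CA - (known components) = 1158.2 - 962.4 = 195.8

195.8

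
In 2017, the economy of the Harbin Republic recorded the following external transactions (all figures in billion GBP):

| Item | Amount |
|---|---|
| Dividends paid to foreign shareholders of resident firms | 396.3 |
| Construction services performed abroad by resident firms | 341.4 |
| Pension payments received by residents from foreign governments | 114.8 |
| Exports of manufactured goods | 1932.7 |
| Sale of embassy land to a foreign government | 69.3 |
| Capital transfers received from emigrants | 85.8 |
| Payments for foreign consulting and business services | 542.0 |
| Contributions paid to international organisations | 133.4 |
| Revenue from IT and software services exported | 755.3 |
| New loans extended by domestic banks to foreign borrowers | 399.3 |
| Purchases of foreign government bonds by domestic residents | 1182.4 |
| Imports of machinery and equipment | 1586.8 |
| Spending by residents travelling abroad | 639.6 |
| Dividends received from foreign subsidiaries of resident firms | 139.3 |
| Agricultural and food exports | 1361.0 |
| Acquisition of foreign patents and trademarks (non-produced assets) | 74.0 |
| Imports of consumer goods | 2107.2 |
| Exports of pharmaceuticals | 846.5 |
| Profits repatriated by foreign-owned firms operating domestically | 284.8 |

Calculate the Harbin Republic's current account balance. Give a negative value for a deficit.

Goods: 1361.0 + 1932.7 - 2107.2 - 1586.8 + 846.5 = 446.2
Services: 341.4 - 639.6 + 755.3 - 542.0 = -84.9
Primary income: -284.8 + 139.3 - 396.3 = -541.8
Secondary income: -133.4 + 114.8 = -18.6
Current account = 446.2 + (-84.9) + (-541.8) + (-18.6) = -199.1
(Excluded from the current account — capital account: sale of embassy land to a foreign government 69.3, capital transfers received from emigrants 85.8, acquisition of foreign patents and trademarks (non-produced assets) 74.0; financial account: new loans extended by domestic banks to foreign borrowers 399.3, purchases of foreign government bonds by domestic residents 1182.4.)

-199.1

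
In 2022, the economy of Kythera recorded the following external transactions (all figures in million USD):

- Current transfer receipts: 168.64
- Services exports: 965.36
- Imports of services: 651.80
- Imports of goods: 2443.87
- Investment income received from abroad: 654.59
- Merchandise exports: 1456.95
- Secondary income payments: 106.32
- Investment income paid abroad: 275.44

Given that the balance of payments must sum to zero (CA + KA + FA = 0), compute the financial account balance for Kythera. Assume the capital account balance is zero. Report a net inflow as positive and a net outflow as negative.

231.89

Goods balance = 1456.95 - 2443.87 = -986.92
Services balance = 965.36 - 651.80 = 313.56
Trade balance (goods + services) = -986.92 + 313.56 = -673.36
Net primary income = 654.59 - 275.44 = 379.15
Net secondary income = 168.64 - 106.32 = 62.32
Current account = -673.36 + 379.15 + 62.32 = -231.89
Financial account = -(-231.89) = 231.89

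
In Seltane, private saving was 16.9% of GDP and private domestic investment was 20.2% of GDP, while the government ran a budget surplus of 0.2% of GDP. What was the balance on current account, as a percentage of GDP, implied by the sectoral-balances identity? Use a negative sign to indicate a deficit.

By the sectoral-balances identity, CA = (S_private - I) + (T - G).
Private balance = 16.9 - 20.2 = -3.3
Government balance (T - G) = 0.2
CA = -3.3 + 0.2 = -3.1

-3.1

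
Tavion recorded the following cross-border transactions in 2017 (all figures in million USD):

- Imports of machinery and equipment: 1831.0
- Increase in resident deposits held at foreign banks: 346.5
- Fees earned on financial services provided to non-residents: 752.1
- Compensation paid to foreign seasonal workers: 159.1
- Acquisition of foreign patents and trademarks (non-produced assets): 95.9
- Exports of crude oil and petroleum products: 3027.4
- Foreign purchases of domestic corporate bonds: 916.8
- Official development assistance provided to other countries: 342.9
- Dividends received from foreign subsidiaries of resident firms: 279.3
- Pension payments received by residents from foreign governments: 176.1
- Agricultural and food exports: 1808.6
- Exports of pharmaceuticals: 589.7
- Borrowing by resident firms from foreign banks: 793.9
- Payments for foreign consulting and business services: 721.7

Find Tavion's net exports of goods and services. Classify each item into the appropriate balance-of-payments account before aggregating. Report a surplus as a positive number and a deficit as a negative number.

Goods: 589.7 + 3027.4 - 1831.0 + 1808.6 = 3594.7
Services: -721.7 + 752.1 = 30.4
Trade balance = 3594.7 + 30.4 = 3625.1
(Excluded from the trade balance — financial account: increase in resident deposits held at foreign banks 346.5, foreign purchases of domestic corporate bonds 916.8, borrowing by resident firms from foreign banks 793.9; primary income: compensation paid to foreign seasonal workers 159.1, dividends received from foreign subsidiaries of resident firms 279.3; capital account: acquisition of foreign patents and trademarks (non-produced assets) 95.9; secondary income: official development assistance provided to other countries 342.9, pension payments received by residents from foreign governments 176.1.)

3625.1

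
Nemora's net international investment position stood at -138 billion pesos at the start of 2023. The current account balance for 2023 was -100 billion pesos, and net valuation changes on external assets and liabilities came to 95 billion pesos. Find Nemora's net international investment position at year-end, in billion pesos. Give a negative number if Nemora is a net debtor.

-143

Change in NIIP = current account + net valuation change = -100 + 95 = -5
End-of-year NIIP = -138 + (-5) = -143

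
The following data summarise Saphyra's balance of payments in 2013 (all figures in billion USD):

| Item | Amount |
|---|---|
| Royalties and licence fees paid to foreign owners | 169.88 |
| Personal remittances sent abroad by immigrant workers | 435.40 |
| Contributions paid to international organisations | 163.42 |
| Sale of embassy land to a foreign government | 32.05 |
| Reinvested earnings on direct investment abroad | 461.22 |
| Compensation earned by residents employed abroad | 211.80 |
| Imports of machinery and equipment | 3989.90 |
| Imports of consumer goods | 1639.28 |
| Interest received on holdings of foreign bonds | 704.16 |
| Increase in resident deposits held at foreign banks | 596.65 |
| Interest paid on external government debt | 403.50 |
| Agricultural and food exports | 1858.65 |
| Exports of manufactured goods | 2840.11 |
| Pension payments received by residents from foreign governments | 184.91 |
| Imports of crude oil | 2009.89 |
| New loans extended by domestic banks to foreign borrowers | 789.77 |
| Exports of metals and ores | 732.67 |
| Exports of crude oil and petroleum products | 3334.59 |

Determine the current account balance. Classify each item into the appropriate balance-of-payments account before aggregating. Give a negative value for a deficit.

Goods: -2009.89 + 2840.11 - 1639.28 - 3989.90 + 732.67 + 1858.65 + 3334.59 = 1126.95
Services: -169.88
Primary income: 704.16 + 461.22 - 403.50 + 211.80 = 973.68
Secondary income: -435.40 - 163.42 + 184.91 = -413.91
Current account = 1126.95 + (-169.88) + 973.68 + (-413.91) = 1516.84
(Excluded from the current account — capital account: sale of embassy land to a foreign government 32.05; financial account: increase in resident deposits held at foreign banks 596.65, new loans extended by domestic banks to foreign borrowers 789.77.)

1516.84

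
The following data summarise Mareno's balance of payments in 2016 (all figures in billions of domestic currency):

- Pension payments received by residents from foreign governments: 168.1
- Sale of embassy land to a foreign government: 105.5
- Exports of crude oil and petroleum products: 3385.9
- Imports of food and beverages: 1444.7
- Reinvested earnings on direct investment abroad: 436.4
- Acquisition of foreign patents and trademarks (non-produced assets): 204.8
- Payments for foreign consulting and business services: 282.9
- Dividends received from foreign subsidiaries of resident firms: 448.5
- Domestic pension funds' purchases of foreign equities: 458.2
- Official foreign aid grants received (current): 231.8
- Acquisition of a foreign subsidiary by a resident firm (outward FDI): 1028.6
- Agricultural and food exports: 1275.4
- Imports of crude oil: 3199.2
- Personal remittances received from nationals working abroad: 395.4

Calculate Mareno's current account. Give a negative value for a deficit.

1414.7

Goods: -1444.7 + 3385.9 + 1275.4 - 3199.2 = 17.4
Services: -282.9
Primary income: 436.4 + 448.5 = 884.9
Secondary income: 168.1 + 231.8 + 395.4 = 795.3
Current account = 17.4 + (-282.9) + 884.9 + 795.3 = 1414.7
(Excluded from the current account — capital account: sale of embassy land to a foreign government 105.5, acquisition of foreign patents and trademarks (non-produced assets) 204.8; financial account: domestic pension funds' purchases of foreign equities 458.2, acquisition of a foreign subsidiary by a resident firm (outward FDI) 1028.6.)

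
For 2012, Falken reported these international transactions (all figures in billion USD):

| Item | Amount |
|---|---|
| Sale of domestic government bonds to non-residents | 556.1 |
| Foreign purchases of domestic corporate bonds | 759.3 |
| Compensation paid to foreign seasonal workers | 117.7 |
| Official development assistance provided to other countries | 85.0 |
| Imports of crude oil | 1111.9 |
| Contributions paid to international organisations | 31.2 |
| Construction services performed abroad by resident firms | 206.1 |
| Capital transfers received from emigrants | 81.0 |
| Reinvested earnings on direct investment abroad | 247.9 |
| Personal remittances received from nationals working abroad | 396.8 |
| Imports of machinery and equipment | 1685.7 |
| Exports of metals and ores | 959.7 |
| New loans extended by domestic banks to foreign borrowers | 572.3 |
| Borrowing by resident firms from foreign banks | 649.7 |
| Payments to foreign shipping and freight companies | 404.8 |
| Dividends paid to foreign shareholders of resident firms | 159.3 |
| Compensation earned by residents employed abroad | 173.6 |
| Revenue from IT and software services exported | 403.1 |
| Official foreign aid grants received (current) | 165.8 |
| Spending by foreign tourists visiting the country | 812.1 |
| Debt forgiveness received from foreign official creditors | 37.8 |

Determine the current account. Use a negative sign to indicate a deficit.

-230.5

Goods: -1685.7 - 1111.9 + 959.7 = -1837.9
Services: 206.1 + 812.1 + 403.1 - 404.8 = 1016.5
Primary income: -159.3 - 117.7 + 247.9 + 173.6 = 144.5
Secondary income: 165.8 - 85.0 + 396.8 - 31.2 = 446.4
Current account = (-1837.9) + 1016.5 + 144.5 + 446.4 = -230.5
(Excluded from the current account — financial account: sale of domestic government bonds to non-residents 556.1, foreign purchases of domestic corporate bonds 759.3, new loans extended by domestic banks to foreign borrowers 572.3, borrowing by resident firms from foreign banks 649.7; capital account: capital transfers received from emigrants 81.0, debt forgiveness received from foreign official creditors 37.8.)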